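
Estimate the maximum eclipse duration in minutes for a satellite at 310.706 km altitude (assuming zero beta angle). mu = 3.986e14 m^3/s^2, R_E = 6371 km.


r = 6681.7060 km
T = 90.5922 min
Eclipse fraction = arcsin(R_E/r)/pi = arcsin(6371.0000/6681.7060)/pi
= arcsin(0.953499)/pi = 0.4025473
Eclipse duration = 0.4025473 * 90.5922 = 36.4677 min

36.4677 minutes


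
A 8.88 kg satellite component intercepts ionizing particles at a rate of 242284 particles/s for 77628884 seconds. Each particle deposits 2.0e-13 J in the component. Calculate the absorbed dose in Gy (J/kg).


Total energy deposited = rate * time * E_per
  = 242284 * 77628884 * 2.0e-13 = 3.7616 J
Dose = E_total / mass = 3.7616 / 8.88
Dose = 0.4236089 Gy

0.4236 Gy


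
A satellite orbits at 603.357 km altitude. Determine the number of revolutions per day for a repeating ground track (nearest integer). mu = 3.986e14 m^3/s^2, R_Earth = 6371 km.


r = 6.974357e+06 m
T = 2*pi*sqrt(r^3/mu) = 5796.5219 s = 96.6087 min
revs/day = 1440 / 96.6087 = 14.9055
Rounded: 15 revolutions per day

15 revolutions per day


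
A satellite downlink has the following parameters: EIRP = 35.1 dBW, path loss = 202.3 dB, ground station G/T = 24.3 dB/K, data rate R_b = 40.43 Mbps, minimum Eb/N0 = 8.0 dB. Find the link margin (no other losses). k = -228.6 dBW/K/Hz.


C/N0 = EIRP - FSPL + G/T - k = 35.1 - 202.3 + 24.3 - (-228.6)
C/N0 = 85.7000 dB-Hz
R_b = 40.43 Mbps = 4.043e+07 bps -> 10*log10(R_b) = 76.0670 dB-Hz
Eb/N0 = C/N0 - 10*log10(R_b) = 85.7000 - 76.0670 = 9.6330 dB
Margin = Eb/N0 - Eb/N0_req = 9.6330 - 8.0 = 1.6330 dB (link closes)

1.6330 dB


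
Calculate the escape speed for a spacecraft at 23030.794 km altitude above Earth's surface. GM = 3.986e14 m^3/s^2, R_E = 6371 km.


r = 6371.0 + 23030.794 = 29401.7940 km = 2.9401794e+07 m
v_esc = sqrt(2*mu/r) = sqrt(2*3.986e14 / 2.9401794e+07)
v_esc = 5207.1097 m/s = 5.2071 km/s

5.2071 km/s


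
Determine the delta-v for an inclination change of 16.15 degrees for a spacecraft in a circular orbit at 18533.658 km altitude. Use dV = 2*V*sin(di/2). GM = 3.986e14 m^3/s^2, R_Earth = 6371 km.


r = 24904.6580 km = 2.4904658e+07 m
V = sqrt(mu/r) = 4000.6297 m/s
di = 16.15 deg = 0.2818707 rad
dV = 2*V*sin(di/2) = 2*4000.6297*sin(0.1409353)
dV = 1123.9308 m/s = 1.1239 km/s

1.1239 km/s


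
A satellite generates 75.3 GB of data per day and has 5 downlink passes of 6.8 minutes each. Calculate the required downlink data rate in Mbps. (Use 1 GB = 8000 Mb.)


total contact time = 5 * 6.8 * 60 = 2040.0000 s
data = 75.3 GB = 602400.0000 Mb
rate = 602400.0000 / 2040.0000 = 295.2941 Mbps

295.2941 Mbps


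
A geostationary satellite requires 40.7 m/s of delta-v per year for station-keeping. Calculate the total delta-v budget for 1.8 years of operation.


dV = rate * years = 40.7 * 1.8
dV = 73.2600 m/s

73.2600 m/s


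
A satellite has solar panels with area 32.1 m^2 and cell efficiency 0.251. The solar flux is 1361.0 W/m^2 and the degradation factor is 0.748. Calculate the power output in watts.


P = area * eta * S * degradation
P = 32.1 * 0.251 * 1361.0 * 0.748
P = 8202.3534 W

8202.3534 W


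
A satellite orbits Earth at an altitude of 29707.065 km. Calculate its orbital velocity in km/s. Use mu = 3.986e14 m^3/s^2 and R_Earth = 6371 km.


r = R_E + alt = 6371.0 + 29707.065 = 36078.0650 km = 3.6078065e+07 m
v = sqrt(mu/r) = sqrt(3.986e14 / 3.6078065e+07) = 3323.8930 m/s = 3.3239 km/s

3.3239 km/s


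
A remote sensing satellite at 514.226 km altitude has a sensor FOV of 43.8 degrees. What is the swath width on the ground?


FOV = 43.8 deg = 0.7644542 rad
swath = 2 * alt * tan(FOV/2) = 2 * 514.226 * tan(0.3822271)
swath = 2 * 514.226 * 0.4019974
swath = 413.4351 km

413.4351 km


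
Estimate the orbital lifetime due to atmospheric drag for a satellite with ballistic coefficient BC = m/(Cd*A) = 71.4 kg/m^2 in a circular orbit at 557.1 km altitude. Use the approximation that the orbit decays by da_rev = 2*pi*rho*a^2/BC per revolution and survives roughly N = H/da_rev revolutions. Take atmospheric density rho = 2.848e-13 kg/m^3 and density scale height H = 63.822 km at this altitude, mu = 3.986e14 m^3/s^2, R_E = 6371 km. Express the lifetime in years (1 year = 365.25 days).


a = R_E + alt = 6928.1000 km = 6.9281e+06 m
da_rev = 2*pi*rho*a^2/BC = 2*pi*2.848e-13*(6.9281e+06)^2/71.4 = 1.202957 m per revolution
N = H/da_rev = 63822.0000 m / 1.202957 m = 53054.2858 revolutions
P = 2*pi*sqrt(a^3/mu) = 5738.9500 s
lifetime = N*P = 53054.2858 * 5738.9500 = 3.0447589e+08 s = 3524.0266 days
years = 3524.0266 / 365.25 = 9.6483 years

9.6483 years


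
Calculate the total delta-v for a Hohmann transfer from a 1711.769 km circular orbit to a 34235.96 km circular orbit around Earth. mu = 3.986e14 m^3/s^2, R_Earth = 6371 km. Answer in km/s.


r1 = 8082.7690 km = 8.082769e+06 m
r2 = 40606.9600 km = 4.060696e+07 m
dv1 = sqrt(mu/r1)*(sqrt(2*r2/(r1+r2)) - 1) = 2047.0886 m/s
dv2 = sqrt(mu/r2)*(1 - sqrt(2*r1/(r1+r2))) = 1327.7768 m/s
total dv = |dv1| + |dv2| = 2047.0886 + 1327.7768 = 3374.8654 m/s = 3.3749 km/s

3.3749 km/s


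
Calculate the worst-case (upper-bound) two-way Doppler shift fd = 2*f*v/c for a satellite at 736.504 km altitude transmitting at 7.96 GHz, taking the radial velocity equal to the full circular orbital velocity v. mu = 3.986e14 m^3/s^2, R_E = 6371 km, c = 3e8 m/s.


r = 7.107504e+06 m
v = sqrt(mu/r) = 7488.7631 m/s (worst-case radial velocity)
f = 7.96 GHz = 7.96e+09 Hz
fd = 2*f*v/c = 2*7.96e+09*7488.7631/3.0e+08
fd = 397403.6938 Hz

397403.6938 Hz


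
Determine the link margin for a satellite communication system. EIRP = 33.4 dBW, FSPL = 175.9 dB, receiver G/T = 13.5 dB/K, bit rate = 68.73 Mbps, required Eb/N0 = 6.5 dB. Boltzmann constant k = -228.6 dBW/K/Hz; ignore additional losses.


C/N0 = EIRP - FSPL + G/T - k = 33.4 - 175.9 + 13.5 - (-228.6)
C/N0 = 99.6000 dB-Hz
R_b = 68.73 Mbps = 6.873e+07 bps -> 10*log10(R_b) = 78.3715 dB-Hz
Eb/N0 = C/N0 - 10*log10(R_b) = 99.6000 - 78.3715 = 21.2285 dB
Margin = Eb/N0 - Eb/N0_req = 21.2285 - 6.5 = 14.7285 dB (link closes)

14.7285 dB


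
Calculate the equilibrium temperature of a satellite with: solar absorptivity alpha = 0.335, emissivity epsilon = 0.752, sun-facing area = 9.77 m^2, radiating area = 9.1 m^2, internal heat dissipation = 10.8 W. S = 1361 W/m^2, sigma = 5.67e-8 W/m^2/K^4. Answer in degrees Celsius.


Numerator = alpha*S*A_sun + Q_int = 0.335*1361*9.77 + 10.8 = 4465.2850 W
Denominator = eps*sigma*A_rad = 0.752*5.67e-8*9.1 = 3.8800944e-07 W/K^4
T^4 = 1.1508186e+10 K^4
T = 327.5305 K = 54.3805 C

54.3805 degrees Celsius


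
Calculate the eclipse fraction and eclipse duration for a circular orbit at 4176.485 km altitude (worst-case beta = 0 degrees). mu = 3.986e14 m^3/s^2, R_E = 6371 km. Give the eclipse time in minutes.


r = 10547.4850 km
T = 179.6732 min
Eclipse fraction = arcsin(R_E/r)/pi = arcsin(6371.0000/10547.4850)/pi
= arcsin(0.6040302)/pi = 0.2064394
Eclipse duration = 0.2064394 * 179.6732 = 37.0916 min

37.0916 minutes


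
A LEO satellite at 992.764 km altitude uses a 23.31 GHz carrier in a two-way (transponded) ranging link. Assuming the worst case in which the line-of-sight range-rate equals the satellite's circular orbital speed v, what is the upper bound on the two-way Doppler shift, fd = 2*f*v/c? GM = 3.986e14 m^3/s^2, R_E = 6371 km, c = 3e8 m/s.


r = 7.363764e+06 m
v = sqrt(mu/r) = 7357.3043 m/s (worst-case radial velocity)
f = 23.31 GHz = 2.331e+10 Hz
fd = 2*f*v/c = 2*2.331e+10*7357.3043/3.0e+08
fd = 1.1433251e+06 Hz

1.1433e+06 Hz


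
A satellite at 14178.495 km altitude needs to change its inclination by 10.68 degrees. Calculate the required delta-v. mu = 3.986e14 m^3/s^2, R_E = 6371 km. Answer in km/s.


r = 20549.4950 km = 2.0549495e+07 m
V = sqrt(mu/r) = 4404.2105 m/s
di = 10.68 deg = 0.1864012 rad
dV = 2*V*sin(di/2) = 2*4404.2105*sin(0.09320058)
dV = 819.7620 m/s = 0.819762 km/s

0.8198 km/s


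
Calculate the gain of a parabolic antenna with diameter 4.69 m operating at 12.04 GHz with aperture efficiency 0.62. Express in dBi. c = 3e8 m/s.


lambda = c/f = 3e8 / 1.204e+10 = 0.02491694 m
G = eta*(pi*D/lambda)^2 = 0.62*(pi*4.69/0.02491694)^2
G = 216794.1629 (linear)
G = 10*log10(216794.1629) = 53.3605 dBi

53.3605 dBi


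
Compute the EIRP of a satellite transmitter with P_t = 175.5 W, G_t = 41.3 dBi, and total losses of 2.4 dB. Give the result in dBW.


Pt = 175.5 W = 22.4428 dBW
EIRP = Pt_dBW + Gt - losses = 22.4428 + 41.3 - 2.4 = 61.3428 dBW

61.3428 dBW


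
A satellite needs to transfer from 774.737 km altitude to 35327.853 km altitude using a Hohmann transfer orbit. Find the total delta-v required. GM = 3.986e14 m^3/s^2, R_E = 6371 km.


r1 = 7145.7370 km = 7.145737e+06 m
r2 = 41698.8530 km = 4.1698853e+07 m
dv1 = sqrt(mu/r1)*(sqrt(2*r2/(r1+r2)) - 1) = 2290.4920 m/s
dv2 = sqrt(mu/r2)*(1 - sqrt(2*r1/(r1+r2))) = 1419.3785 m/s
total dv = |dv1| + |dv2| = 2290.4920 + 1419.3785 = 3709.8705 m/s = 3.7099 km/s

3.7099 km/s


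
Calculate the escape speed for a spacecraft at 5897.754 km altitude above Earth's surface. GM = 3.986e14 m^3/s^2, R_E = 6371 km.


r = 6371.0 + 5897.754 = 12268.7540 km = 1.2268754e+07 m
v_esc = sqrt(2*mu/r) = sqrt(2*3.986e14 / 1.2268754e+07)
v_esc = 8060.8978 m/s = 8.0609 km/s

8.0609 km/s


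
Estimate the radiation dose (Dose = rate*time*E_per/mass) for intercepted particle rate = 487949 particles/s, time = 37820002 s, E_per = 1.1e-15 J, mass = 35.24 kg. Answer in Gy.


Total energy deposited = rate * time * E_per
  = 487949 * 37820002 * 1.1e-15 = 0.02029966 J
Dose = E_total / mass = 0.02029966 / 35.24
Dose = 5.7604016e-04 Gy

5.7604e-04 Gy


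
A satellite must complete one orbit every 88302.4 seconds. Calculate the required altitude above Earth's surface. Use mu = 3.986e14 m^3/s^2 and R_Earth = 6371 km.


T = 88302.4 s
r = (mu*T^2/(4*pi^2))^(1/3) = (3.986e14 * 88302.4^2 / (4*pi^2))^(1/3)
r = 4.2858884e+07 m = 42858.8839 km
alt = r - R_E = 42858.8839 - 6371 = 36487.8839 km

36487.8839 km


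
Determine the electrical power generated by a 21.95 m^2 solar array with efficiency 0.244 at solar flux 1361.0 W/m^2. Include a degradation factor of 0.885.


P = area * eta * S * degradation
P = 21.95 * 0.244 * 1361.0 * 0.885
P = 6450.9808 W

6450.9808 W


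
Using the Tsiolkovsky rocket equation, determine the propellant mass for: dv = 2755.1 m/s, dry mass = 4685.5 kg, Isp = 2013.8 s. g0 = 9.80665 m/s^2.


ve = Isp * g0 = 2013.8 * 9.80665 = 19748.631770 m/s
mass ratio = exp(dv/ve) = exp(2755.1/19748.631770) = 1.14970846
m_prop = m_dry * (mr - 1) = 4685.5 * (1.14970846 - 1)
m_prop = 701.4590 kg

701.4590 kg


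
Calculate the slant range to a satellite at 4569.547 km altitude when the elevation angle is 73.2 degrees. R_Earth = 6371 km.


h = 4569.547 km, el = 73.2 deg
d = -R_E*sin(el) + sqrt((R_E*sin(el))^2 + 2*R_E*h + h^2)
d = -6371.0000*sin(1.2776) + sqrt((6371.0000*0.9573195)^2 + 2*6371.0000*4569.547 + 4569.547^2)
d = 4685.3848 km

4685.3848 km


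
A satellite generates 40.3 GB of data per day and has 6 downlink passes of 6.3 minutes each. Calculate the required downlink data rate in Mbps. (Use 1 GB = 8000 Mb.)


total contact time = 6 * 6.3 * 60 = 2268.0000 s
data = 40.3 GB = 322400.0000 Mb
rate = 322400.0000 / 2268.0000 = 142.1517 Mbps

142.1517 Mbps


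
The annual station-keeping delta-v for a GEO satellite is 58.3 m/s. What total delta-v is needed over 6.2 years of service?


dV = rate * years = 58.3 * 6.2
dV = 361.4600 m/s

361.4600 m/s


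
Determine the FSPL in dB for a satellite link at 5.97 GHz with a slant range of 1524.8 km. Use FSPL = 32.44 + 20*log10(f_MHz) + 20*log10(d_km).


f = 5.97 GHz = 5970.0000 MHz
d = 1524.8 km
FSPL = 32.44 + 20*log10(5970.0000) + 20*log10(1524.8)
FSPL = 32.44 + 75.5195 + 63.6643
FSPL = 171.6237 dB

171.6237 dB


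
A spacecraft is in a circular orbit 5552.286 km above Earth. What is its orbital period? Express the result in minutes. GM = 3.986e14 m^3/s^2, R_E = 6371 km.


r = 11923.2860 km = 1.1923286e+07 m
T = 2*pi*sqrt(r^3/mu) = 2*pi*sqrt(1.695071e+21 / 3.986e14)
T = 12957.0210 s = 215.9504 min

215.9504 minutes


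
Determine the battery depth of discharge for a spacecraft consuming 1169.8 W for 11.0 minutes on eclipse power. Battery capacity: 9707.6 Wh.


E_used = P * t / 60 = 1169.8 * 11.0 / 60 = 214.4633 Wh
DOD = E_used / E_total * 100 = 214.4633 / 9707.6 * 100
DOD = 2.2092 %

2.2092 %


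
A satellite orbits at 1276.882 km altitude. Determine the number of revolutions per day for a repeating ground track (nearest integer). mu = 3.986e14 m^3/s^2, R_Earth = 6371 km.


r = 7.647882e+06 m
T = 2*pi*sqrt(r^3/mu) = 6656.1483 s = 110.9358 min
revs/day = 1440 / 110.9358 = 12.9805
Rounded: 13 revolutions per day

13 revolutions per day


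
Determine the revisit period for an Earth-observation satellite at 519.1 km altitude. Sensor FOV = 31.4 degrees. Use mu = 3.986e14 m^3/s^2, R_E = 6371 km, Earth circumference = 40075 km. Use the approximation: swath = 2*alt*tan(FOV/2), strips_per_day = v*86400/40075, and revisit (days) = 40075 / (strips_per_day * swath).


swath = 2*519.1*tan(0.2740167) = 291.8249 km
v = sqrt(mu/r) = 7605.9924 m/s = 7.6060 km/s
strips/day = v*86400/40075 = 7.6060*86400/40075 = 16.3982
coverage/day = strips * swath = 16.3982 * 291.8249 = 4785.4015 km
revisit = 40075 / 4785.4015 = 8.3744 days

8.3744 days


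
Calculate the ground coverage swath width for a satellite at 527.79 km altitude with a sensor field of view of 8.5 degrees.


FOV = 8.5 deg = 0.148353 rad
swath = 2 * alt * tan(FOV/2) = 2 * 527.79 * tan(0.07417649)
swath = 2 * 527.79 * 0.07431284
swath = 78.4431 km

78.4431 km


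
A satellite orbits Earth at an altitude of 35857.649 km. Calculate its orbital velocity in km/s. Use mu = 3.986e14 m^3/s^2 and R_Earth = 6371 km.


r = R_E + alt = 6371.0 + 35857.649 = 42228.6490 km = 4.2228649e+07 m
v = sqrt(mu/r) = sqrt(3.986e14 / 4.2228649e+07) = 3072.3101 m/s = 3.0723 km/s

3.0723 km/s


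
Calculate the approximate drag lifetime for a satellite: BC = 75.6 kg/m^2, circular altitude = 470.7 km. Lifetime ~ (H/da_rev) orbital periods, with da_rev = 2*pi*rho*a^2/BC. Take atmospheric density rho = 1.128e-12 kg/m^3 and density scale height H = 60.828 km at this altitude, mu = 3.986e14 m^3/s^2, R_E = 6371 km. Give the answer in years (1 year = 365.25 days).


a = R_E + alt = 6841.7000 km = 6.8417e+06 m
da_rev = 2*pi*rho*a^2/BC = 2*pi*1.128e-12*(6.8417e+06)^2/75.6 = 4.388289 m per revolution
N = H/da_rev = 60828.0000 m / 4.388289 m = 13861.4388 revolutions
P = 2*pi*sqrt(a^3/mu) = 5631.9302 s
lifetime = N*P = 13861.4388 * 5631.9302 = 7.8066655e+07 s = 903.5493 days
years = 903.5493 / 365.25 = 2.4738 years

2.4738 years


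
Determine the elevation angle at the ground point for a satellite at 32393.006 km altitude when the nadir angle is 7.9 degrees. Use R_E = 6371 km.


r = R_E + alt = 38764.0060 km
Law of sines in the satellite / Earth-center / ground-point triangle:
  sin(nadir)/R_E = sin(90 + el)/r  =>  cos(el) = (r/R_E)*sin(nadir)
cos(el) = (38764.0060 / 6371.0000) * sin(7.9 deg) = 0.8362739
el = arccos(0.8362739) = 33.2513 deg
(Earth-central angle = 90 - nadir - el = 48.8487 deg)

33.2513 degrees


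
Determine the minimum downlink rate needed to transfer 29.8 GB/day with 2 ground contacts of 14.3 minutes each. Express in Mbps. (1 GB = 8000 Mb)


total contact time = 2 * 14.3 * 60 = 1716.0000 s
data = 29.8 GB = 238400.0000 Mb
rate = 238400.0000 / 1716.0000 = 138.9277 Mbps

138.9277 Mbps


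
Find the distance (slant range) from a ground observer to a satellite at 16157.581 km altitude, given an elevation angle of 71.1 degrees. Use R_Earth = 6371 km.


h = 16157.581 km, el = 71.1 deg
d = -R_E*sin(el) + sqrt((R_E*sin(el))^2 + 2*R_E*h + h^2)
d = -6371.0000*sin(1.2409) + sqrt((6371.0000*0.9460854)^2 + 2*6371.0000*16157.581 + 16157.581^2)
d = 16406.3529 km

16406.3529 km


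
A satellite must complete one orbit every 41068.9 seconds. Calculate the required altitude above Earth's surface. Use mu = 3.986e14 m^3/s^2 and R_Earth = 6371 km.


T = 41068.9 s
r = (mu*T^2/(4*pi^2))^(1/3) = (3.986e14 * 41068.9^2 / (4*pi^2))^(1/3)
r = 2.5727716e+07 m = 25727.7160 km
alt = r - R_E = 25727.7160 - 6371 = 19356.7160 km

19356.7160 km


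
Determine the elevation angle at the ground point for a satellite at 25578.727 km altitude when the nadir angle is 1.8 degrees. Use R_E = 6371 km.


r = R_E + alt = 31949.7270 km
Law of sines in the satellite / Earth-center / ground-point triangle:
  sin(nadir)/R_E = sin(90 + el)/r  =>  cos(el) = (r/R_E)*sin(nadir)
cos(el) = (31949.7270 / 6371.0000) * sin(1.8 deg) = 0.1575208
el = arccos(0.1575208) = 80.9370 deg
(Earth-central angle = 90 - nadir - el = 7.2630 deg)

80.9370 degrees


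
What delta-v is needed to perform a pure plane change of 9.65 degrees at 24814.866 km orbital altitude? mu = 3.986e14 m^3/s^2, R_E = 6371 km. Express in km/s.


r = 31185.8660 km = 3.1185866e+07 m
V = sqrt(mu/r) = 3575.1128 m/s
di = 9.65 deg = 0.1684243 rad
dV = 2*V*sin(di/2) = 2*3575.1128*sin(0.08421214)
dV = 601.4243 m/s = 0.6014243 km/s

0.6014 km/s


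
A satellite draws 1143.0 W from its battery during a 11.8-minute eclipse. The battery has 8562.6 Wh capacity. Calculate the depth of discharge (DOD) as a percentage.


E_used = P * t / 60 = 1143.0 * 11.8 / 60 = 224.7900 Wh
DOD = E_used / E_total * 100 = 224.7900 / 8562.6 * 100
DOD = 2.6253 %

2.6253 %


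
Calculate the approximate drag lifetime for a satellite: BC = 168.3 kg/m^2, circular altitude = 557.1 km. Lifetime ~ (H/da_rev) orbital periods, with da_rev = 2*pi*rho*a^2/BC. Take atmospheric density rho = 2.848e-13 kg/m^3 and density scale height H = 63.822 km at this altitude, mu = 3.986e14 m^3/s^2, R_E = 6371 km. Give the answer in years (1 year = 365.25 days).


a = R_E + alt = 6928.1000 km = 6.9281e+06 m
da_rev = 2*pi*rho*a^2/BC = 2*pi*2.848e-13*(6.9281e+06)^2/168.3 = 0.510345198 m per revolution
N = H/da_rev = 63822.0000 m / 0.510345198 m = 125056.5309 revolutions
P = 2*pi*sqrt(a^3/mu) = 5738.9500 s
lifetime = N*P = 125056.5309 * 5738.9500 = 7.1769318e+08 s = 8306.6340 days
years = 8306.6340 / 365.25 = 22.7423 years

22.7423 years


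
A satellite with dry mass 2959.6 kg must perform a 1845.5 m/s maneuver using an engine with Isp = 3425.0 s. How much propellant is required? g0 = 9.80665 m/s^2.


ve = Isp * g0 = 3425.0 * 9.80665 = 33587.776250 m/s
mass ratio = exp(dv/ve) = exp(1845.5/33587.776250) = 1.05648312
m_prop = m_dry * (mr - 1) = 2959.6 * (1.05648312 - 1)
m_prop = 167.1675 kg

167.1675 kg


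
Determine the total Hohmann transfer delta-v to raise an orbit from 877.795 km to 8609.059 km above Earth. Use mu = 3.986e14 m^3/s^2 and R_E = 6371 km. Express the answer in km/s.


r1 = 7248.7950 km = 7.248795e+06 m
r2 = 14980.0590 km = 1.4980059e+07 m
dv1 = sqrt(mu/r1)*(sqrt(2*r2/(r1+r2)) - 1) = 1193.5060 m/s
dv2 = sqrt(mu/r2)*(1 - sqrt(2*r1/(r1+r2))) = 992.5356 m/s
total dv = |dv1| + |dv2| = 1193.5060 + 992.5356 = 2186.0416 m/s = 2.1860 km/s

2.1860 km/s


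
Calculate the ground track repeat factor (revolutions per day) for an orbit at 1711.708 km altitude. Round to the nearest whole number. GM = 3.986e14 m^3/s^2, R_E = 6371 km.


r = 8.082708e+06 m
T = 2*pi*sqrt(r^3/mu) = 7231.8025 s = 120.5300 min
revs/day = 1440 / 120.5300 = 11.9472
Rounded: 12 revolutions per day

12 revolutions per day


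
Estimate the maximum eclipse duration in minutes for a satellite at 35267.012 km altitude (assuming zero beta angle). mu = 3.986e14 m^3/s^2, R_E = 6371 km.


r = 41638.0120 km
T = 1409.2724 min
Eclipse fraction = arcsin(R_E/r)/pi = arcsin(6371.0000/41638.0120)/pi
= arcsin(0.1530092)/pi = 0.04889642
Eclipse duration = 0.04889642 * 1409.2724 = 68.9084 min

68.9084 minutes


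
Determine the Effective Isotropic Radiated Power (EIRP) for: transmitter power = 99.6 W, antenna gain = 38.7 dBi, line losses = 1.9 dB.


Pt = 99.6 W = 19.9826 dBW
EIRP = Pt_dBW + Gt - losses = 19.9826 + 38.7 - 1.9 = 56.7826 dBW

56.7826 dBW


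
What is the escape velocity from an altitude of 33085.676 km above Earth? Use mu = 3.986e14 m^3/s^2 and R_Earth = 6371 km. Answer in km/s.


r = 6371.0 + 33085.676 = 39456.6760 km = 3.9456676e+07 m
v_esc = sqrt(2*mu/r) = sqrt(2*3.986e14 / 3.9456676e+07)
v_esc = 4494.9348 m/s = 4.4949 km/s

4.4949 km/s


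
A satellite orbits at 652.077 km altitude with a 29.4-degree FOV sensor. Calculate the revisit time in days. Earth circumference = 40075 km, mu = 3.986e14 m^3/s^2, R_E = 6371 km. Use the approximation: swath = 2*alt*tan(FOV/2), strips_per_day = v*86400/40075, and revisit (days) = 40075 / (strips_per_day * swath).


swath = 2*652.077*tan(0.2565634) = 342.1384 km
v = sqrt(mu/r) = 7533.6412 m/s = 7.5336 km/s
strips/day = v*86400/40075 = 7.5336*86400/40075 = 16.2422
coverage/day = strips * swath = 16.2422 * 342.1384 = 5557.0840 km
revisit = 40075 / 5557.0840 = 7.2115 days

7.2115 days


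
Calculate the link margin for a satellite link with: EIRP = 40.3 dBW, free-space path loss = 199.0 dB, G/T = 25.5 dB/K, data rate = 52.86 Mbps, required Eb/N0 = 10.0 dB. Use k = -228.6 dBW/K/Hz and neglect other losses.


C/N0 = EIRP - FSPL + G/T - k = 40.3 - 199.0 + 25.5 - (-228.6)
C/N0 = 95.4000 dB-Hz
R_b = 52.86 Mbps = 5.286e+07 bps -> 10*log10(R_b) = 77.2313 dB-Hz
Eb/N0 = C/N0 - 10*log10(R_b) = 95.4000 - 77.2313 = 18.1687 dB
Margin = Eb/N0 - Eb/N0_req = 18.1687 - 10.0 = 8.1687 dB (link closes)

8.1687 dB


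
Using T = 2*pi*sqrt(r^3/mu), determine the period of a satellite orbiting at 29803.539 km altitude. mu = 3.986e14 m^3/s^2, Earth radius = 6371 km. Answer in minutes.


r = 36174.5390 km = 3.6174539e+07 m
T = 2*pi*sqrt(r^3/mu) = 2*pi*sqrt(4.7337903e+22 / 3.986e14)
T = 68472.4282 s = 1141.2071 min

1141.2071 minutes


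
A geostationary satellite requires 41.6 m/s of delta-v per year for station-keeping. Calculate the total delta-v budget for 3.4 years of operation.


dV = rate * years = 41.6 * 3.4
dV = 141.4400 m/s

141.4400 m/s


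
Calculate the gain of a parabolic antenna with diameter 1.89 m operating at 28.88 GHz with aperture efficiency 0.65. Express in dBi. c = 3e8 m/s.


lambda = c/f = 3e8 / 2.888e+10 = 0.01038781 m
G = eta*(pi*D/lambda)^2 = 0.65*(pi*1.89/0.01038781)^2
G = 212367.7563 (linear)
G = 10*log10(212367.7563) = 53.2709 dBi

53.2709 dBi


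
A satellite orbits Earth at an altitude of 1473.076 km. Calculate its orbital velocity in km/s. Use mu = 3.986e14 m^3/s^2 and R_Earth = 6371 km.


r = R_E + alt = 6371.0 + 1473.076 = 7844.0760 km = 7.844076e+06 m
v = sqrt(mu/r) = sqrt(3.986e14 / 7.844076e+06) = 7128.4934 m/s = 7.1285 km/s

7.1285 km/s


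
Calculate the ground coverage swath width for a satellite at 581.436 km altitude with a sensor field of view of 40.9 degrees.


FOV = 40.9 deg = 0.7138397 rad
swath = 2 * alt * tan(FOV/2) = 2 * 581.436 * tan(0.3569198)
swath = 2 * 581.436 * 0.3728903
swath = 433.6237 km

433.6237 km


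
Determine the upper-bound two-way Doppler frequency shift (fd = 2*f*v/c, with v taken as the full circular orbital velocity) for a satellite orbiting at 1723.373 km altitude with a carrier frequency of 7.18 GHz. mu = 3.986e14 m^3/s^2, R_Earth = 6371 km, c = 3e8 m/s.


r = 8.094373e+06 m
v = sqrt(mu/r) = 7017.4131 m/s (worst-case radial velocity)
f = 7.18 GHz = 7.18e+09 Hz
fd = 2*f*v/c = 2*7.18e+09*7017.4131/3.0e+08
fd = 335900.1716 Hz

335900.1716 Hz


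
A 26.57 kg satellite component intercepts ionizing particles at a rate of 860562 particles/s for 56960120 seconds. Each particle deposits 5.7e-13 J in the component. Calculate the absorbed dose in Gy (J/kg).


Total energy deposited = rate * time * E_per
  = 860562 * 56960120 * 5.7e-13 = 27.9401 J
Dose = E_total / mass = 27.9401 / 26.57
Dose = 1.0516 Gy

1.0516 Gy


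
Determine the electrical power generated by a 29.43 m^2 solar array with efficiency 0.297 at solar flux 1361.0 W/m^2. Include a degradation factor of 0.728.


P = area * eta * S * degradation
P = 29.43 * 0.297 * 1361.0 * 0.728
P = 8660.3654 W

8660.3654 W


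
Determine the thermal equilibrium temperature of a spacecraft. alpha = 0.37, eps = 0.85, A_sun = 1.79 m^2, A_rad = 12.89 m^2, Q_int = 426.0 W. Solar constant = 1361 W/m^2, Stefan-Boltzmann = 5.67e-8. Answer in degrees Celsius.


Numerator = alpha*S*A_sun + Q_int = 0.37*1361*1.79 + 426.0 = 1327.3903 W
Denominator = eps*sigma*A_rad = 0.85*5.67e-8*12.89 = 6.2123355e-07 W/K^4
T^4 = 2.1367009e+09 K^4
T = 214.9987 K = -58.1513 C

-58.1513 degrees Celsius


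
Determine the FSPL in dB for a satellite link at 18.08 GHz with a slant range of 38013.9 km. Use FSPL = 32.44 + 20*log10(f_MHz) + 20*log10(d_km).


f = 18.08 GHz = 18080.0000 MHz
d = 38013.9 km
FSPL = 32.44 + 20*log10(18080.0000) + 20*log10(38013.9)
FSPL = 32.44 + 85.1440 + 91.5988
FSPL = 209.1828 dB

209.1828 dB


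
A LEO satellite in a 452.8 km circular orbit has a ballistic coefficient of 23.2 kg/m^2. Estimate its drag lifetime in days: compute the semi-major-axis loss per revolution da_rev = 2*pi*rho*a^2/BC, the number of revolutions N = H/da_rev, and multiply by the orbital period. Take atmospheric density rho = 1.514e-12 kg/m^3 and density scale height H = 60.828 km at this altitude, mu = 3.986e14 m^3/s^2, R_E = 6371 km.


a = R_E + alt = 6823.8000 km = 6.8238e+06 m
da_rev = 2*pi*rho*a^2/BC = 2*pi*1.514e-12*(6.8238e+06)^2/23.2 = 19.092831 m per revolution
N = H/da_rev = 60828.0000 m / 19.092831 m = 3185.9078 revolutions
P = 2*pi*sqrt(a^3/mu) = 5609.8423 s
lifetime = N*P = 3185.9078 * 5609.8423 = 1.787244e+07 s = 206.8569 days

206.8569 days


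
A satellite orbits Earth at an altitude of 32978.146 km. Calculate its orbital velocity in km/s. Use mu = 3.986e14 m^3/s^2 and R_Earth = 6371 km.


r = R_E + alt = 6371.0 + 32978.146 = 39349.1460 km = 3.9349146e+07 m
v = sqrt(mu/r) = sqrt(3.986e14 / 3.9349146e+07) = 3182.7387 m/s = 3.1827 km/s

3.1827 km/s


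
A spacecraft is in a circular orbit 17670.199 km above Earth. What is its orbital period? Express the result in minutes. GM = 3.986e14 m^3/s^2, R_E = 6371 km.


r = 24041.1990 km = 2.4041199e+07 m
T = 2*pi*sqrt(r^3/mu) = 2*pi*sqrt(1.3895314e+22 / 3.986e14)
T = 37097.5651 s = 618.2928 min

618.2928 minutes


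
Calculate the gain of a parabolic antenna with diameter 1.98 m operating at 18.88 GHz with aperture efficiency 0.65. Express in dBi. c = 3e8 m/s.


lambda = c/f = 3e8 / 1.888e+10 = 0.01588983 m
G = eta*(pi*D/lambda)^2 = 0.65*(pi*1.98/0.01588983)^2
G = 99610.4617 (linear)
G = 10*log10(99610.4617) = 49.9830 dBi

49.9830 dBi


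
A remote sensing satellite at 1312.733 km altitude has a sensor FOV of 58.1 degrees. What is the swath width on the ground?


FOV = 58.1 deg = 1.0140 rad
swath = 2 * alt * tan(FOV/2) = 2 * 1312.733 * tan(0.5070181)
swath = 2 * 1312.733 * 0.5554504
swath = 1458.3161 km

1458.3161 km


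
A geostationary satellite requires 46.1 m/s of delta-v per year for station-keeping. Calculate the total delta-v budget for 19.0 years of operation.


dV = rate * years = 46.1 * 19.0
dV = 875.9000 m/s

875.9000 m/s


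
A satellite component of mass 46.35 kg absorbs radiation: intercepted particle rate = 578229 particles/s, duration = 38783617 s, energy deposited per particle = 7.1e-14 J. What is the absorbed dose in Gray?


Total energy deposited = rate * time * E_per
  = 578229 * 38783617 * 7.1e-14 = 1.5922 J
Dose = E_total / mass = 1.5922 / 46.35
Dose = 0.03435238 Gy

0.0344 Gy


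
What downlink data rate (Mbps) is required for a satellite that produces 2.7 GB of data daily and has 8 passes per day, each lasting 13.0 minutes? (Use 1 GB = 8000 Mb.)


total contact time = 8 * 13.0 * 60 = 6240.0000 s
data = 2.7 GB = 21600.0000 Mb
rate = 21600.0000 / 6240.0000 = 3.4615 Mbps

3.4615 Mbps


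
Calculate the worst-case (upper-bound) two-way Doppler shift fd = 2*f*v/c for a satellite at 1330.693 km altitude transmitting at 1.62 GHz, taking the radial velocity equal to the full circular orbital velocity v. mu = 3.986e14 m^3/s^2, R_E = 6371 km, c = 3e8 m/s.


r = 7.701693e+06 m
v = sqrt(mu/r) = 7194.0847 m/s (worst-case radial velocity)
f = 1.62 GHz = 1.62e+09 Hz
fd = 2*f*v/c = 2*1.62e+09*7194.0847/3.0e+08
fd = 77696.1146 Hz

77696.1146 Hz


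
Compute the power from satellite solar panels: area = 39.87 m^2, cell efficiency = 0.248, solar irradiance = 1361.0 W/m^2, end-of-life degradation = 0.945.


P = area * eta * S * degradation
P = 39.87 * 0.248 * 1361.0 * 0.945
P = 12717.0931 W

12717.0931 W


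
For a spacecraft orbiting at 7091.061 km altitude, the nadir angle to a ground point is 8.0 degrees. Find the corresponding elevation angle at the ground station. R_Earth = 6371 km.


r = R_E + alt = 13462.0610 km
Law of sines in the satellite / Earth-center / ground-point triangle:
  sin(nadir)/R_E = sin(90 + el)/r  =>  cos(el) = (r/R_E)*sin(nadir)
cos(el) = (13462.0610 / 6371.0000) * sin(8.0 deg) = 0.2940758
el = arccos(0.2940758) = 72.8979 deg
(Earth-central angle = 90 - nadir - el = 9.1021 deg)

72.8979 degrees


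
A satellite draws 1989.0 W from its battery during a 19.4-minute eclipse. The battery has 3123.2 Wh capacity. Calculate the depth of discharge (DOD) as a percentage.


E_used = P * t / 60 = 1989.0 * 19.4 / 60 = 643.1100 Wh
DOD = E_used / E_total * 100 = 643.1100 / 3123.2 * 100
DOD = 20.5914 %

20.5914 %


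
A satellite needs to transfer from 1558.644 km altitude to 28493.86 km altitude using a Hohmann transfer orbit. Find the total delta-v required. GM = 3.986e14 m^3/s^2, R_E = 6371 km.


r1 = 7929.6440 km = 7.929644e+06 m
r2 = 34864.8600 km = 3.486486e+07 m
dv1 = sqrt(mu/r1)*(sqrt(2*r2/(r1+r2)) - 1) = 1960.2429 m/s
dv2 = sqrt(mu/r2)*(1 - sqrt(2*r1/(r1+r2))) = 1322.8641 m/s
total dv = |dv1| + |dv2| = 1960.2429 + 1322.8641 = 3283.1070 m/s = 3.2831 km/s

3.2831 km/s


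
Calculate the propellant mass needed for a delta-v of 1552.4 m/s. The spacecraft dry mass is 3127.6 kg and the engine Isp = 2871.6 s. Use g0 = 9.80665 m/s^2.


ve = Isp * g0 = 2871.6 * 9.80665 = 28160.776140 m/s
mass ratio = exp(dv/ve) = exp(1552.4/28160.776140) = 1.05667409
m_prop = m_dry * (mr - 1) = 3127.6 * (1.05667409 - 1)
m_prop = 177.2539 kg

177.2539 kg


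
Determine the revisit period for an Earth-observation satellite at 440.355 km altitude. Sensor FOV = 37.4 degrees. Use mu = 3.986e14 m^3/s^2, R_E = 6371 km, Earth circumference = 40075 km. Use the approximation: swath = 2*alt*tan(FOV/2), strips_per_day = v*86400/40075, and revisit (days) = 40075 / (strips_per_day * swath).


swath = 2*440.355*tan(0.3263766) = 298.1039 km
v = sqrt(mu/r) = 7649.8319 m/s = 7.6498 km/s
strips/day = v*86400/40075 = 7.6498*86400/40075 = 16.4927
coverage/day = strips * swath = 16.4927 * 298.1039 = 4916.5419 km
revisit = 40075 / 4916.5419 = 8.1511 days

8.1511 days


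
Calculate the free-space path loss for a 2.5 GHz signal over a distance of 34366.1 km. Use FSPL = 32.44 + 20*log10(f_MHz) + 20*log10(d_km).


f = 2.5 GHz = 2500.0000 MHz
d = 34366.1 km
FSPL = 32.44 + 20*log10(2500.0000) + 20*log10(34366.1)
FSPL = 32.44 + 67.9588 + 90.7226
FSPL = 191.1214 dB

191.1214 dB


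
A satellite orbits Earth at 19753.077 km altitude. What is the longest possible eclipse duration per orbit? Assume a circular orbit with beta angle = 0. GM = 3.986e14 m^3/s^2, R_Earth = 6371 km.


r = 26124.0770 km
T = 700.3601 min
Eclipse fraction = arcsin(R_E/r)/pi = arcsin(6371.0000/26124.0770)/pi
= arcsin(0.2438746)/pi = 0.07841855
Eclipse duration = 0.07841855 * 700.3601 = 54.9212 min

54.9212 minutes


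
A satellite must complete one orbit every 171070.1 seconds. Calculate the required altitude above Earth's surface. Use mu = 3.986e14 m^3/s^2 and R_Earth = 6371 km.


T = 171070.1 s
r = (mu*T^2/(4*pi^2))^(1/3) = (3.986e14 * 171070.1^2 / (4*pi^2))^(1/3)
r = 6.660527e+07 m = 66605.2698 km
alt = r - R_E = 66605.2698 - 6371 = 60234.2698 km

60234.2698 km


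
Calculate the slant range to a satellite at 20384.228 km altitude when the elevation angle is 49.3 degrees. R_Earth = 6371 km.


h = 20384.228 km, el = 49.3 deg
d = -R_E*sin(el) + sqrt((R_E*sin(el))^2 + 2*R_E*h + h^2)
d = -6371.0000*sin(0.8604473) + sqrt((6371.0000*0.7581343)^2 + 2*6371.0000*20384.228 + 20384.228^2)
d = 21600.6317 km

21600.6317 km


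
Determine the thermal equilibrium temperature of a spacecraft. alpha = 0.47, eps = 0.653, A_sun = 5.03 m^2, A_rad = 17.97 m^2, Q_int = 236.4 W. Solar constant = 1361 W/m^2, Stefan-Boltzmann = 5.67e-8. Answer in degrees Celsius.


Numerator = alpha*S*A_sun + Q_int = 0.47*1361*5.03 + 236.4 = 3453.9401 W
Denominator = eps*sigma*A_rad = 0.653*5.67e-8*17.97 = 6.6534105e-07 W/K^4
T^4 = 5.1912325e+09 K^4
T = 268.4217 K = -4.7283 C

-4.7283 degrees Celsius


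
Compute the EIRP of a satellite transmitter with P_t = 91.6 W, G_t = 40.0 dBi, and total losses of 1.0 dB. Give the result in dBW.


Pt = 91.6 W = 19.6190 dBW
EIRP = Pt_dBW + Gt - losses = 19.6190 + 40.0 - 1.0 = 58.6190 dBW

58.6190 dBW


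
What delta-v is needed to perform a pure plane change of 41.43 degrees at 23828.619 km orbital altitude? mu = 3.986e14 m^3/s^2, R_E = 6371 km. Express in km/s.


r = 30199.6190 km = 3.0199619e+07 m
V = sqrt(mu/r) = 3633.0211 m/s
di = 41.43 deg = 0.7230899 rad
dV = 2*V*sin(di/2) = 2*3633.0211*sin(0.361545)
dV = 2570.1425 m/s = 2.5701 km/s

2.5701 km/s


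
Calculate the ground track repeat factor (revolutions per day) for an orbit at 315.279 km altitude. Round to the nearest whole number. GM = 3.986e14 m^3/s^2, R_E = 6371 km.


r = 6.686279e+06 m
T = 2*pi*sqrt(r^3/mu) = 5441.1157 s = 90.6853 min
revs/day = 1440 / 90.6853 = 15.8791
Rounded: 16 revolutions per day

16 revolutions per day


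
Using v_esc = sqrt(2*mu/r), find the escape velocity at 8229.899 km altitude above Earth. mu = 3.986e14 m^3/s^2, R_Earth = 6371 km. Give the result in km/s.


r = 6371.0 + 8229.899 = 14600.8990 km = 1.4600899e+07 m
v_esc = sqrt(2*mu/r) = sqrt(2*3.986e14 / 1.4600899e+07)
v_esc = 7389.1392 m/s = 7.3891 km/s

7.3891 km/s


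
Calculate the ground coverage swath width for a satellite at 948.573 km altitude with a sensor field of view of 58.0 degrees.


FOV = 58.0 deg = 1.0123 rad
swath = 2 * alt * tan(FOV/2) = 2 * 948.573 * tan(0.5061455)
swath = 2 * 948.573 * 0.5543091
swath = 1051.6052 km

1051.6052 km


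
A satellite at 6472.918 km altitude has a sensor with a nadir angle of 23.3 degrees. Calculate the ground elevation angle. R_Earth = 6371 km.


r = R_E + alt = 12843.9180 km
Law of sines in the satellite / Earth-center / ground-point triangle:
  sin(nadir)/R_E = sin(90 + el)/r  =>  cos(el) = (r/R_E)*sin(nadir)
cos(el) = (12843.9180 / 6371.0000) * sin(23.3 deg) = 0.7974186
el = arccos(0.7974186) = 37.1157 deg
(Earth-central angle = 90 - nadir - el = 29.5843 deg)

37.1157 degrees


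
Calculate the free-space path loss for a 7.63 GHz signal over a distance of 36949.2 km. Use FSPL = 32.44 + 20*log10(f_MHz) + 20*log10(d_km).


f = 7.63 GHz = 7630.0000 MHz
d = 36949.2 km
FSPL = 32.44 + 20*log10(7630.0000) + 20*log10(36949.2)
FSPL = 32.44 + 77.6505 + 91.3521
FSPL = 201.4426 dB

201.4426 dB


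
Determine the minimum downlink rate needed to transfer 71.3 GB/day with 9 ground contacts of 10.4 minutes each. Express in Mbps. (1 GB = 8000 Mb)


total contact time = 9 * 10.4 * 60 = 5616.0000 s
data = 71.3 GB = 570400.0000 Mb
rate = 570400.0000 / 5616.0000 = 101.5670 Mbps

101.5670 Mbps


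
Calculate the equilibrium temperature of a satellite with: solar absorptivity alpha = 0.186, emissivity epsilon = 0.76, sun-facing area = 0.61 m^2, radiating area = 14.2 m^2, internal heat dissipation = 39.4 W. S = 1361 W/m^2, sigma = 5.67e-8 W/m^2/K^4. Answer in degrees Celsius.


Numerator = alpha*S*A_sun + Q_int = 0.186*1361*0.61 + 39.4 = 193.8191 W
Denominator = eps*sigma*A_rad = 0.76*5.67e-8*14.2 = 6.119064e-07 W/K^4
T^4 = 3.1674625e+08 K^4
T = 133.4068 K = -139.7432 C

-139.7432 degrees Celsius


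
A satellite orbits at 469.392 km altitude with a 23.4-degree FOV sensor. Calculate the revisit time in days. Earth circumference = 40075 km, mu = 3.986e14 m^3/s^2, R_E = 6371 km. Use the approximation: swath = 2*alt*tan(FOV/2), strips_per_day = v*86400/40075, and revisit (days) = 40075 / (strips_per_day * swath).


swath = 2*469.392*tan(0.2042035) = 194.4128 km
v = sqrt(mu/r) = 7633.5781 m/s = 7.6336 km/s
strips/day = v*86400/40075 = 7.6336*86400/40075 = 16.4577
coverage/day = strips * swath = 16.4577 * 194.4128 = 3199.5821 km
revisit = 40075 / 3199.5821 = 12.5251 days

12.5251 days


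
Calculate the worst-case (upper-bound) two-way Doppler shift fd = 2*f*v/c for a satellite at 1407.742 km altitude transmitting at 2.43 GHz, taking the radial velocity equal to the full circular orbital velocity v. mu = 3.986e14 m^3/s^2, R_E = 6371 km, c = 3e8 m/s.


r = 7.778742e+06 m
v = sqrt(mu/r) = 7158.3671 m/s (worst-case radial velocity)
f = 2.43 GHz = 2.43e+09 Hz
fd = 2*f*v/c = 2*2.43e+09*7158.3671/3.0e+08
fd = 115965.5462 Hz

115965.5462 Hz


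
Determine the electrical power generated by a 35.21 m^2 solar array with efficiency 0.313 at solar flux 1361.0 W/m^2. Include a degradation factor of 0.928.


P = area * eta * S * degradation
P = 35.21 * 0.313 * 1361.0 * 0.928
P = 13919.2702 W

13919.2702 W


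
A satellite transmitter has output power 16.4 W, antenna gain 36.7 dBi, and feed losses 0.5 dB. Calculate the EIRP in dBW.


Pt = 16.4 W = 12.1484 dBW
EIRP = Pt_dBW + Gt - losses = 12.1484 + 36.7 - 0.5 = 48.3484 dBW

48.3484 dBW


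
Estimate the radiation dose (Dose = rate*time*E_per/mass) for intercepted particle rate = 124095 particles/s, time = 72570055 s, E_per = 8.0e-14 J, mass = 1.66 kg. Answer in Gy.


Total energy deposited = rate * time * E_per
  = 124095 * 72570055 * 8.0e-14 = 0.7204465 J
Dose = E_total / mass = 0.7204465 / 1.66
Dose = 0.4340039 Gy

0.4340 Gy


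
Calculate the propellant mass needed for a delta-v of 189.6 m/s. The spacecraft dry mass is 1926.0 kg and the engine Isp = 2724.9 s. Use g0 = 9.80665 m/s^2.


ve = Isp * g0 = 2724.9 * 9.80665 = 26722.140585 m/s
mass ratio = exp(dv/ve) = exp(189.6/26722.140585) = 1.00712047
m_prop = m_dry * (mr - 1) = 1926.0 * (1.00712047 - 1)
m_prop = 13.7140 kg

13.7140 kg


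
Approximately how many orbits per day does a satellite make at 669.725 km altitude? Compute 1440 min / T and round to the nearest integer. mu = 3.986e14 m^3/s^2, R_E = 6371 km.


r = 7.040725e+06 m
T = 2*pi*sqrt(r^3/mu) = 5879.4580 s = 97.9910 min
revs/day = 1440 / 97.9910 = 14.6952
Rounded: 15 revolutions per day

15 revolutions per day


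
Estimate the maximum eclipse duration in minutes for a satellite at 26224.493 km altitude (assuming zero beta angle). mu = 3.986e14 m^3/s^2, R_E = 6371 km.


r = 32595.4930 km
T = 976.1045 min
Eclipse fraction = arcsin(R_E/r)/pi = arcsin(6371.0000/32595.4930)/pi
= arcsin(0.1954565)/pi = 0.06261884
Eclipse duration = 0.06261884 * 976.1045 = 61.1225 min

61.1225 minutes


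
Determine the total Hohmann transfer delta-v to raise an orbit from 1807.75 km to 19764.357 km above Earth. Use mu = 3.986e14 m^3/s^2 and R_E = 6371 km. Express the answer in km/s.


r1 = 8178.7500 km = 8.17875e+06 m
r2 = 26135.3570 km = 2.6135357e+07 m
dv1 = sqrt(mu/r1)*(sqrt(2*r2/(r1+r2)) - 1) = 1635.1239 m/s
dv2 = sqrt(mu/r2)*(1 - sqrt(2*r1/(r1+r2))) = 1208.9485 m/s
total dv = |dv1| + |dv2| = 1635.1239 + 1208.9485 = 2844.0724 m/s = 2.8441 km/s

2.8441 km/s


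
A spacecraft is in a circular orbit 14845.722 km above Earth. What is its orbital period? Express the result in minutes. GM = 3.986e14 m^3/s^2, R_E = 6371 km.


r = 21216.7220 km = 2.1216722e+07 m
T = 2*pi*sqrt(r^3/mu) = 2*pi*sqrt(9.5506924e+21 / 3.986e14)
T = 30755.9149 s = 512.5986 min

512.5986 minutes


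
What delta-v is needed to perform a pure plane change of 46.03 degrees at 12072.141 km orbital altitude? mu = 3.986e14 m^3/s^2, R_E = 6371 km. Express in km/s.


r = 18443.1410 km = 1.8443141e+07 m
V = sqrt(mu/r) = 4648.9107 m/s
di = 46.03 deg = 0.8033751 rad
dV = 2*V*sin(di/2) = 2*4648.9107*sin(0.4016875)
dV = 3635.1888 m/s = 3.6352 km/s

3.6352 km/s
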